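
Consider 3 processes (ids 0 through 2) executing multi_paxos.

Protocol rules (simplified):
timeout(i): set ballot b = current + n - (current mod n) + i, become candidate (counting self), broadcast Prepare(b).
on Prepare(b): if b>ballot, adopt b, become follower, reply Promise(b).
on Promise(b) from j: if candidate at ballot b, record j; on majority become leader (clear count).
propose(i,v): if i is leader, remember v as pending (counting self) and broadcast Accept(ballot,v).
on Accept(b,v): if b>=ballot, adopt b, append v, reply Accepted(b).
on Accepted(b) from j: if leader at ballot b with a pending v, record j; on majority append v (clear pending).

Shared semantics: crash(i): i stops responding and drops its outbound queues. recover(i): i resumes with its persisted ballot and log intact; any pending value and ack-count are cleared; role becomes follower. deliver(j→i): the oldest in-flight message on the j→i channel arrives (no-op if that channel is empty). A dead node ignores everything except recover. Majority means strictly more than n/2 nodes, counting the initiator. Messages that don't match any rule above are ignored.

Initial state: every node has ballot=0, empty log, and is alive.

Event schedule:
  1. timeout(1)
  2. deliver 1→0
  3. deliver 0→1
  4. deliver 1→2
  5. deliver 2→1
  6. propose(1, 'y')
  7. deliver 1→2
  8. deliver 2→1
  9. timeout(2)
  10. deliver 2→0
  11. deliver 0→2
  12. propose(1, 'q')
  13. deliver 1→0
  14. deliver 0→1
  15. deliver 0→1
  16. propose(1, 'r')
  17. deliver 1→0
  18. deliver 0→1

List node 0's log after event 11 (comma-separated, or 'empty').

after 1 — timeout(1): n1:cand/b4/[-]
after 2 — deliver 1→0: n0:foll/b4/[-]
after 3 — deliver 0→1: n1:lead/b4/[-]
after 4 — deliver 1→2: n2:foll/b4/[-]
after 5 — deliver 2→1: ·
after 6 — propose(1,'y'): ·
after 7 — deliver 1→2: n2:foll/b4/[y]
after 8 — deliver 2→1: n1:lead/b4/[y]
after 9 — timeout(2): n2:cand/b8/[y]
after 10 — deliver 2→0: n0:foll/b8/[-]
after 11 — deliver 0→2: n2:lead/b8/[y]

empty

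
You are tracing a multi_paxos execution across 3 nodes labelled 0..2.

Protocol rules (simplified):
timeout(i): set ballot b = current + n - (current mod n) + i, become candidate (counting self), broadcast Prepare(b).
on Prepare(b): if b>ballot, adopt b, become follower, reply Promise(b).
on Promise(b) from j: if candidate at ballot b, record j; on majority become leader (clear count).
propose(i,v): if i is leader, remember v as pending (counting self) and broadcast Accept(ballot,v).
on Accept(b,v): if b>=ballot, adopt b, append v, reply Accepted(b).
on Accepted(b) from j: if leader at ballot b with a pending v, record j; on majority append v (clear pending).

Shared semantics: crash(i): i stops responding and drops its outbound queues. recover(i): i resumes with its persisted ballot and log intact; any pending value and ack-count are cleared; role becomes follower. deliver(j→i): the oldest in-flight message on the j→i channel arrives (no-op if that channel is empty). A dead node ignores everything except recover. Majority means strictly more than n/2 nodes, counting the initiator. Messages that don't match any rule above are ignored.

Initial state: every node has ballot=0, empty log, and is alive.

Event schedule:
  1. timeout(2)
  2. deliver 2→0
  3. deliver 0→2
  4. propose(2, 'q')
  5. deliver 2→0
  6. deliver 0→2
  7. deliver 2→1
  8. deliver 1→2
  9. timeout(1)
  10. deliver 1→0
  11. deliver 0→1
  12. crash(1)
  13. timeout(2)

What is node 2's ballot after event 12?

after 1 — timeout(2): n2:cand/b5/[-]
after 2 — deliver 2→0: n0:foll/b5/[-]
after 3 — deliver 0→2: n2:lead/b5/[-]
after 4 — propose(2,'q'): ·
after 5 — deliver 2→0: n0:foll/b5/[q]
after 6 — deliver 0→2: n2:lead/b5/[q]
after 7 — deliver 2→1: n1:foll/b5/[-]
after 8 — deliver 1→2: ·
after 9 — timeout(1): n1:cand/b7/[-]
after 10 — deliver 1→0: n0:foll/b7/[q]
after 11 — deliver 0→1: n1:lead/b7/[-]
after 12 — crash(1): n1:✗lead/b7/[-]

5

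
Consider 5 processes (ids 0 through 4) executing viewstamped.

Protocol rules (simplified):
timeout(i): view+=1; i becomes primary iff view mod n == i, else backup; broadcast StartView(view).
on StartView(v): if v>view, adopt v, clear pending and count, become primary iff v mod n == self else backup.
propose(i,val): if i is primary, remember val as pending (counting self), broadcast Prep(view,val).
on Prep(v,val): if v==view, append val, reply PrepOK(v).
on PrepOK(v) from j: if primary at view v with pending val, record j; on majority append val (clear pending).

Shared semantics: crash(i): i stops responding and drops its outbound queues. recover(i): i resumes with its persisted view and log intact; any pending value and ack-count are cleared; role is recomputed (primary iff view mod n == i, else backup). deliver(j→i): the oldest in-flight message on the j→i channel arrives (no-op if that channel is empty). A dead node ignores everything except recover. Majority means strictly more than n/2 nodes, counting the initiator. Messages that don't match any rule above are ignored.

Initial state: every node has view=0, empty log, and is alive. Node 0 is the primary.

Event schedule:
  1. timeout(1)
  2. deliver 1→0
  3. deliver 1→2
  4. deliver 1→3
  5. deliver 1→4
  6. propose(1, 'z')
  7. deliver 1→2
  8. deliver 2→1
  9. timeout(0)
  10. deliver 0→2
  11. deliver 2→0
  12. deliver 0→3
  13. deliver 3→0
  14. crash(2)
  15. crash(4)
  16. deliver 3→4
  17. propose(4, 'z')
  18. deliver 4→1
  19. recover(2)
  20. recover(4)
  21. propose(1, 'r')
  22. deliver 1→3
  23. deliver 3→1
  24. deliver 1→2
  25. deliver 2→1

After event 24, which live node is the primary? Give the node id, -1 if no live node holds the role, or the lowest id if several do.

e1 timeout(1): 1[prim,v=1,-]
e2 deliver 1→0: 0[back,v=1,-]
e3 deliver 1→2: 2[back,v=1,-]
e4 deliver 1→3: 3[back,v=1,-]
e5 deliver 1→4: 4[back,v=1,-]
e6 propose(1,'z'): ·
e7 deliver 1→2: 2[back,v=1,z]
e8 deliver 2→1: ·
e9 timeout(0): 0[back,v=2,-]
e10 deliver 0→2: 2[prim,v=2,z]
e11 deliver 2→0: ·
e12 deliver 0→3: 3[back,v=2,-]
e13 deliver 3→0: ·
e14 crash(2): 2[✗prim,v=2,z]
e15 crash(4): 4[✗back,v=1,-]
e16 deliver 3→4: ·
e17 propose(4,'z'): ·
e18 deliver 4→1: ·
e19 recover(2): 2[prim,v=2,z]
e20 recover(4): 4[back,v=1,-]
e21 propose(1,'r'): ·
e22 deliver 1→3: ·
e23 deliver 3→1: ·
e24 deliver 1→2: ·

1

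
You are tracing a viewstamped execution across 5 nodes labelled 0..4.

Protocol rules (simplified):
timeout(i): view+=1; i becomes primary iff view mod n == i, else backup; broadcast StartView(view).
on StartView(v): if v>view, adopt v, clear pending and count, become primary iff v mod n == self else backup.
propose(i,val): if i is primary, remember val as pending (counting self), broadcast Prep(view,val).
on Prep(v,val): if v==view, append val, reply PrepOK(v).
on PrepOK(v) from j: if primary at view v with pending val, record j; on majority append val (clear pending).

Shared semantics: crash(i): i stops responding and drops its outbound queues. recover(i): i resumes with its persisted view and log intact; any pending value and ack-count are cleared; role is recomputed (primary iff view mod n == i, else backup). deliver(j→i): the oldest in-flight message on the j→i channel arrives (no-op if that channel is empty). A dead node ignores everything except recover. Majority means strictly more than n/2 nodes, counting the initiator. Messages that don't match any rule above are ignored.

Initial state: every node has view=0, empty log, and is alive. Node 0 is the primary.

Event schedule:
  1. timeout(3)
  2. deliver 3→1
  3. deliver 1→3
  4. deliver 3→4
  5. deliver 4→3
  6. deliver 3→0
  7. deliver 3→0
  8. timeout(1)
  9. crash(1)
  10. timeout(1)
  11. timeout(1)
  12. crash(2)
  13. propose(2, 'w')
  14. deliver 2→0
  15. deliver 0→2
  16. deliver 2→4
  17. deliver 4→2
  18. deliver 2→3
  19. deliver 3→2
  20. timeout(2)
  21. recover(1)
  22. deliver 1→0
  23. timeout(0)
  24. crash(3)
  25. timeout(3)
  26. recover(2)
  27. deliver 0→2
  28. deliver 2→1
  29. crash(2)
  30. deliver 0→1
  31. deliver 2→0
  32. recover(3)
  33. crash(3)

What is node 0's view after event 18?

step 1 timeout(3): 3={back,v=1,log=-}
step 2 deliver 3→1: 1={prim,v=1,log=-}
step 3 deliver 1→3: —
step 4 deliver 3→4: 4={back,v=1,log=-}
step 5 deliver 4→3: —
step 6 deliver 3→0: 0={back,v=1,log=-}
step 7 deliver 3→0: —
step 8 timeout(1): 1={back,v=2,log=-}
step 9 crash(1): 1={✗back,v=2,log=-}
step 10 timeout(1): —
step 11 timeout(1): —
step 12 crash(2): 2={✗back,v=0,log=-}
step 13 propose(2,'w'): —
step 14 deliver 2→0: —
step 15 deliver 0→2: —
step 16 deliver 2→4: —
step 17 deliver 4→2: —
step 18 deliver 2→3: —

1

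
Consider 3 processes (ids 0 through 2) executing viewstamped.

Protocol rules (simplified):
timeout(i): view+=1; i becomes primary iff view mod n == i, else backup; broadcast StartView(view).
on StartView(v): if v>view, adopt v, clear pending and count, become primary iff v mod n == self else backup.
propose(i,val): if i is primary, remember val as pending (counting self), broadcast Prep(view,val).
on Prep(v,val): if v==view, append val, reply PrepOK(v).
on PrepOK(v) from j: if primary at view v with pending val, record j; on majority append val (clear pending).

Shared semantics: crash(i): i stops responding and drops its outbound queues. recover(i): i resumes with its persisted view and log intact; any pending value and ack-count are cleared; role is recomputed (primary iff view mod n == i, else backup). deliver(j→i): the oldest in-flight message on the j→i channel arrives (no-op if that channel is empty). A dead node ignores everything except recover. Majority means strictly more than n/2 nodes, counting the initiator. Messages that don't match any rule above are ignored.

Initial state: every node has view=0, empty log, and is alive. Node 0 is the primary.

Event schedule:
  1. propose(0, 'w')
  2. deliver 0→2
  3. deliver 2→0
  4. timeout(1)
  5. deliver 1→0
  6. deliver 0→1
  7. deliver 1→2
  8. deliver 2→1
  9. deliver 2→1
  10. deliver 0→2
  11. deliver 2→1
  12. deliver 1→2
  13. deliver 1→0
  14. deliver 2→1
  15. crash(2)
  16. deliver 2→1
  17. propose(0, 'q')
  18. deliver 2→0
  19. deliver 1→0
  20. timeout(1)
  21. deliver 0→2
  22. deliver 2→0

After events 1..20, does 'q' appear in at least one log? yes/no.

[1] propose(0,'w') → ∅
[2] deliver 0→2 → N2(back v0 [w])
[3] deliver 2→0 → N0(prim v0 [w])
[4] timeout(1) → N1(prim v1 [-])
[5] deliver 1→0 → N0(back v1 [w])
[6] deliver 0→1 → ∅
[7] deliver 1→2 → N2(back v1 [w])
[8] deliver 2→1 → ∅
[9] deliver 2→1 → ∅
[10] deliver 0→2 → ∅
[11] deliver 2→1 → ∅
[12] deliver 1→2 → ∅
[13] deliver 1→0 → ∅
[14] deliver 2→1 → ∅
[15] crash(2) → N2(✗back v1 [w])
[16] deliver 2→1 → ∅
[17] propose(0,'q') → ∅
[18] deliver 2→0 → ∅
[19] deliver 1→0 → ∅
[20] timeout(1) → N1(back v2 [-])

no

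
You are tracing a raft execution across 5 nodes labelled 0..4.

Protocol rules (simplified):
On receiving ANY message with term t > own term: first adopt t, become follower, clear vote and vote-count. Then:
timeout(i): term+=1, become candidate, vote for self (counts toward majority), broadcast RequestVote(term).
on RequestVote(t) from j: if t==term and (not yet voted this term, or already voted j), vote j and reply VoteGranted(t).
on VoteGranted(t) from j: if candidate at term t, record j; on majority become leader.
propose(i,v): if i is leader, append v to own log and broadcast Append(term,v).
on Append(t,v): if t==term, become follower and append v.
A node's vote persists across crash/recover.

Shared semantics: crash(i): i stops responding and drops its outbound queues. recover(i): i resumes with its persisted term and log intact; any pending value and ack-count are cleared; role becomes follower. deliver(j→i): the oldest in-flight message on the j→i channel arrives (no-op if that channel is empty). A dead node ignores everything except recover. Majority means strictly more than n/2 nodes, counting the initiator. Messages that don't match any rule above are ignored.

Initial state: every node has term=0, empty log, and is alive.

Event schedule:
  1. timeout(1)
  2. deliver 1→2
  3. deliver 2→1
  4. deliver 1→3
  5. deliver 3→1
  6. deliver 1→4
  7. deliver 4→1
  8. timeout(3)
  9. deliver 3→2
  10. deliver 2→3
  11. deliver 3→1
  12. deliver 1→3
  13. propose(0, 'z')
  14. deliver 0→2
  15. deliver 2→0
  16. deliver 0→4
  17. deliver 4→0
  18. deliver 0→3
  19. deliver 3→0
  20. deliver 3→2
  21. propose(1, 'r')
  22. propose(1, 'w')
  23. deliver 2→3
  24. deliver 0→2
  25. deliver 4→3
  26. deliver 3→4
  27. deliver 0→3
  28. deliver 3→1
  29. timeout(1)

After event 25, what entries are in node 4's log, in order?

step 1 timeout(1): 1={cand,t=1,log=-}
step 2 deliver 1→2: 2={foll,t=1,log=-}
step 3 deliver 2→1: —
step 4 deliver 1→3: 3={foll,t=1,log=-}
step 5 deliver 3→1: 1={lead,t=1,log=-}
step 6 deliver 1→4: 4={foll,t=1,log=-}
step 7 deliver 4→1: —
step 8 timeout(3): 3={cand,t=2,log=-}
step 9 deliver 3→2: 2={foll,t=2,log=-}
step 10 deliver 2→3: —
step 11 deliver 3→1: 1={foll,t=2,log=-}
step 12 deliver 1→3: 3={lead,t=2,log=-}
step 13 propose(0,'z'): —
step 14 deliver 0→2: —
step 15 deliver 2→0: —
step 16 deliver 0→4: —
step 17 deliver 4→0: —
step 18 deliver 0→3: —
step 19 deliver 3→0: 0={foll,t=2,log=-}
step 20 deliver 3→2: —
step 21 propose(1,'r'): —
step 22 propose(1,'w'): —
step 23 deliver 2→3: —
step 24 deliver 0→2: —
step 25 deliver 4→3: —

empty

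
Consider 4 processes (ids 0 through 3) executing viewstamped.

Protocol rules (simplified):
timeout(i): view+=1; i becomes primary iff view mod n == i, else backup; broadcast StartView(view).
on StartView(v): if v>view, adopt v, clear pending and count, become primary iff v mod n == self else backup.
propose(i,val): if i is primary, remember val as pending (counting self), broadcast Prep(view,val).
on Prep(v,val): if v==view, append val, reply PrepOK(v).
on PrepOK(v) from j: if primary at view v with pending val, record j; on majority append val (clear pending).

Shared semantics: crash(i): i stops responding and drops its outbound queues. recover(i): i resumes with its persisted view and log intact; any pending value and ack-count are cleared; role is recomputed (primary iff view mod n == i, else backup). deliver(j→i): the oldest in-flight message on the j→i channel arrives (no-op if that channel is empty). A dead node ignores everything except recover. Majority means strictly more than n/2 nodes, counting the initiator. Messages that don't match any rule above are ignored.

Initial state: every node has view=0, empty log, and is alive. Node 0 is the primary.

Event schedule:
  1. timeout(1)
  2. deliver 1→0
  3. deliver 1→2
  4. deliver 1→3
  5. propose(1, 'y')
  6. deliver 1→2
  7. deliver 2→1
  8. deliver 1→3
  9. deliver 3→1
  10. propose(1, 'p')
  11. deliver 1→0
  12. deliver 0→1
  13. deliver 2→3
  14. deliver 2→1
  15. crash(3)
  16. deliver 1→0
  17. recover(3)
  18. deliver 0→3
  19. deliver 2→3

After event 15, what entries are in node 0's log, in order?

y

step 1 timeout(1): 1={prim,v=1,log=-}
step 2 deliver 1→0: 0={back,v=1,log=-}
step 3 deliver 1→2: 2={back,v=1,log=-}
step 4 deliver 1→3: 3={back,v=1,log=-}
step 5 propose(1,'y'): —
step 6 deliver 1→2: 2={back,v=1,log=y}
step 7 deliver 2→1: —
step 8 deliver 1→3: 3={back,v=1,log=y}
step 9 deliver 3→1: 1={prim,v=1,log=y}
step 10 propose(1,'p'): —
step 11 deliver 1→0: 0={back,v=1,log=y}
step 12 deliver 0→1: —
step 13 deliver 2→3: —
step 14 deliver 2→1: —
step 15 crash(3): 3={✗back,v=1,log=y}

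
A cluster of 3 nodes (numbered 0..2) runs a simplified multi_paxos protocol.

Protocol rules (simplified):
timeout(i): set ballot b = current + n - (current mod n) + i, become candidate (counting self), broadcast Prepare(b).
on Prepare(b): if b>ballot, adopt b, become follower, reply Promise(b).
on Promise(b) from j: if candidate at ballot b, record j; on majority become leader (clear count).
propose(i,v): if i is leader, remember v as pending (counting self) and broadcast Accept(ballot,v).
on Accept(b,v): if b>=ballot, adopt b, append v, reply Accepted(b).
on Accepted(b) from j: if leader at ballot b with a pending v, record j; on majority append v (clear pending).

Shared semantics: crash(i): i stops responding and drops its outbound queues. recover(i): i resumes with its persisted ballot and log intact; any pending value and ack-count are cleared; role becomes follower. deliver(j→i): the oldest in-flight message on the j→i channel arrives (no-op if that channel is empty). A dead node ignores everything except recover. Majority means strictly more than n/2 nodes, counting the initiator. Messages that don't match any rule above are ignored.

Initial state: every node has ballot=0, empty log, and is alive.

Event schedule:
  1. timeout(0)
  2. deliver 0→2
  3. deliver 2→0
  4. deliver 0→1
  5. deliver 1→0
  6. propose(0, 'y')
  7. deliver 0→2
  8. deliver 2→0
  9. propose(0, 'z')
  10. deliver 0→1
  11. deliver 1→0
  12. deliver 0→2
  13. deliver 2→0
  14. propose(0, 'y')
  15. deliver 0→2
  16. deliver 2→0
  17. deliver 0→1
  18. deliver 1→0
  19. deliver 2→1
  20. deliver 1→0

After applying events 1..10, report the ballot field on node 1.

after 1 — timeout(0): n0:cand/b3/[-]
after 2 — deliver 0→2: n2:foll/b3/[-]
after 3 — deliver 2→0: n0:lead/b3/[-]
after 4 — deliver 0→1: n1:foll/b3/[-]
after 5 — deliver 1→0: ·
after 6 — propose(0,'y'): ·
after 7 — deliver 0→2: n2:foll/b3/[y]
after 8 — deliver 2→0: n0:lead/b3/[y]
after 9 — propose(0,'z'): ·
after 10 — deliver 0→1: n1:foll/b3/[y]

3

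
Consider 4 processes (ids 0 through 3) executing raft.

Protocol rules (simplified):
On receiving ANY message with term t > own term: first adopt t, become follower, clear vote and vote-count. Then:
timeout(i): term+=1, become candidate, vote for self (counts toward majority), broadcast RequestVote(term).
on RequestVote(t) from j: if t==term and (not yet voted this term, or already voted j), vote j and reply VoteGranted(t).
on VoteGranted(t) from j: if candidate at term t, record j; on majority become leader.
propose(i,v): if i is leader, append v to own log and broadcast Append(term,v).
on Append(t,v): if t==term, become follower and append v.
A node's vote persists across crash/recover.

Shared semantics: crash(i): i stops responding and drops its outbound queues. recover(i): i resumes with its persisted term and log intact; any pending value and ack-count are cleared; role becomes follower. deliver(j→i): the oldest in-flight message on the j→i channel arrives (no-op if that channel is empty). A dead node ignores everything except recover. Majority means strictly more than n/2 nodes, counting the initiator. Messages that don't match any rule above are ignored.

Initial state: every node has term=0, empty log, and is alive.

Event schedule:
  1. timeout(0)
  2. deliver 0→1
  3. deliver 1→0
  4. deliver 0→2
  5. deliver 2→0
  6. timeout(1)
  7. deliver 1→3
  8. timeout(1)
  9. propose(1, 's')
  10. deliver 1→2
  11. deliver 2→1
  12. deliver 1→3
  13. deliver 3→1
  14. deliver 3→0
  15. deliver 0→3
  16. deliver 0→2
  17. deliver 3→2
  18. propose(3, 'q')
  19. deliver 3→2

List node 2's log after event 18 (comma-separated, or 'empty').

[1] timeout(0) → N0(cand t1 [-])
[2] deliver 0→1 → N1(foll t1 [-])
[3] deliver 1→0 → ∅
[4] deliver 0→2 → N2(foll t1 [-])
[5] deliver 2→0 → N0(lead t1 [-])
[6] timeout(1) → N1(cand t2 [-])
[7] deliver 1→3 → N3(foll t2 [-])
[8] timeout(1) → N1(cand t3 [-])
[9] propose(1,'s') → ∅
[10] deliver 1→2 → N2(foll t2 [-])
[11] deliver 2→1 → ∅
[12] deliver 1→3 → N3(foll t3 [-])
[13] deliver 3→1 → ∅
[14] deliver 3→0 → ∅
[15] deliver 0→3 → ∅
[16] deliver 0→2 → ∅
[17] deliver 3→2 → ∅
[18] propose(3,'q') → ∅

empty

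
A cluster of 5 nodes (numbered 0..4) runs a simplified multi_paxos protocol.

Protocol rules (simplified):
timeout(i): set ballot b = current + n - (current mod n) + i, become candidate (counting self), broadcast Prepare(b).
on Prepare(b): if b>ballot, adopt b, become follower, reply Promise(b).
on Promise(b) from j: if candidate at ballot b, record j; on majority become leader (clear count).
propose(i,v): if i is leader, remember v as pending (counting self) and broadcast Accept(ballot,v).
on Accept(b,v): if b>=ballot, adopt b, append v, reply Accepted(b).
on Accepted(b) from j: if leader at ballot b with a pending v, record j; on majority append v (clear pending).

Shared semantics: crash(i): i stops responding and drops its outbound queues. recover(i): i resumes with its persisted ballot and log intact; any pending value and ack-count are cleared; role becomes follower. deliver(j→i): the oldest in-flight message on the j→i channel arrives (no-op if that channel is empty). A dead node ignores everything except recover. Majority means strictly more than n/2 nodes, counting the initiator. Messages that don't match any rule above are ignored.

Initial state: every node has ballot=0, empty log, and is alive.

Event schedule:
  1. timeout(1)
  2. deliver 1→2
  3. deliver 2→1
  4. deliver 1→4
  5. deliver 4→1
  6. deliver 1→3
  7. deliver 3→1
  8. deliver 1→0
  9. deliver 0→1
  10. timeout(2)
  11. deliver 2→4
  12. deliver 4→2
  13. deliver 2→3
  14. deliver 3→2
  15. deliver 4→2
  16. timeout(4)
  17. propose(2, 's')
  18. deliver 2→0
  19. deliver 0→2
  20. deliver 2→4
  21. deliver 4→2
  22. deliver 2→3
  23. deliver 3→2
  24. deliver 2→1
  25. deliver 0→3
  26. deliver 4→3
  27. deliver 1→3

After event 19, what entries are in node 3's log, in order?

step 1 timeout(1): 1={cand,b=6,log=-}
step 2 deliver 1→2: 2={foll,b=6,log=-}
step 3 deliver 2→1: —
step 4 deliver 1→4: 4={foll,b=6,log=-}
step 5 deliver 4→1: 1={lead,b=6,log=-}
step 6 deliver 1→3: 3={foll,b=6,log=-}
step 7 deliver 3→1: —
step 8 deliver 1→0: 0={foll,b=6,log=-}
step 9 deliver 0→1: —
step 10 timeout(2): 2={cand,b=12,log=-}
step 11 deliver 2→4: 4={foll,b=12,log=-}
step 12 deliver 4→2: —
step 13 deliver 2→3: 3={foll,b=12,log=-}
step 14 deliver 3→2: 2={lead,b=12,log=-}
step 15 deliver 4→2: —
step 16 timeout(4): 4={cand,b=19,log=-}
step 17 propose(2,'s'): —
step 18 deliver 2→0: 0={foll,b=12,log=-}
step 19 deliver 0→2: —

empty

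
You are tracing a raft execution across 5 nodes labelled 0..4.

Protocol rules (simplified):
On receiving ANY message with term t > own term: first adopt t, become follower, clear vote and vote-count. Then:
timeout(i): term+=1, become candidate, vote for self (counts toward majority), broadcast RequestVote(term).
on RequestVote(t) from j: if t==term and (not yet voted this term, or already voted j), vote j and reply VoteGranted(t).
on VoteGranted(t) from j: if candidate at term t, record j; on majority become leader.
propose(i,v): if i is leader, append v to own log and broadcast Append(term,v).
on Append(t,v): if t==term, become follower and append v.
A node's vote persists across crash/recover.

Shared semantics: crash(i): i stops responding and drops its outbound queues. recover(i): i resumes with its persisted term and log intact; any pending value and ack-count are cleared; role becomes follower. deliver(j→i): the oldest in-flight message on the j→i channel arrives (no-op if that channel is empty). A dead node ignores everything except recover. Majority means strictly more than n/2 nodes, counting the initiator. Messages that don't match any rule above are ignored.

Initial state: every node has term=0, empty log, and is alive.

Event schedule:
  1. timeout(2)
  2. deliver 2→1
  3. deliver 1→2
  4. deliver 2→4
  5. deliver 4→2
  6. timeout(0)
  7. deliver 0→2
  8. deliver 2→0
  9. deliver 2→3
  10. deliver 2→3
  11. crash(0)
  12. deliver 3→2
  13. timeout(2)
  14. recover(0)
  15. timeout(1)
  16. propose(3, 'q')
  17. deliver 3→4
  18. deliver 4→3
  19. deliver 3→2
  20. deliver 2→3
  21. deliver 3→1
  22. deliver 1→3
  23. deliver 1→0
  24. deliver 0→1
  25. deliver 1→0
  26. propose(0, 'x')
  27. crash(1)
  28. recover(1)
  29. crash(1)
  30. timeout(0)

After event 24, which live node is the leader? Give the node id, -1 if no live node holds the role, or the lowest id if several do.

-1

after 1 — timeout(2): n2:cand/t1/[-]
after 2 — deliver 2→1: n1:foll/t1/[-]
after 3 — deliver 1→2: ·
after 4 — deliver 2→4: n4:foll/t1/[-]
after 5 — deliver 4→2: n2:lead/t1/[-]
after 6 — timeout(0): n0:cand/t1/[-]
after 7 — deliver 0→2: ·
after 8 — deliver 2→0: ·
after 9 — deliver 2→3: n3:foll/t1/[-]
after 10 — deliver 2→3: ·
after 11 — crash(0): n0:✗cand/t1/[-]
after 12 — deliver 3→2: ·
after 13 — timeout(2): n2:cand/t2/[-]
after 14 — recover(0): n0:foll/t1/[-]
after 15 — timeout(1): n1:cand/t2/[-]
after 16 — propose(3,'q'): ·
after 17 — deliver 3→4: ·
after 18 — deliver 4→3: ·
after 19 — deliver 3→2: ·
after 20 — deliver 2→3: n3:foll/t2/[-]
after 21 — deliver 3→1: ·
after 22 — deliver 1→3: ·
after 23 — deliver 1→0: n0:foll/t2/[-]
after 24 — deliver 0→1: ·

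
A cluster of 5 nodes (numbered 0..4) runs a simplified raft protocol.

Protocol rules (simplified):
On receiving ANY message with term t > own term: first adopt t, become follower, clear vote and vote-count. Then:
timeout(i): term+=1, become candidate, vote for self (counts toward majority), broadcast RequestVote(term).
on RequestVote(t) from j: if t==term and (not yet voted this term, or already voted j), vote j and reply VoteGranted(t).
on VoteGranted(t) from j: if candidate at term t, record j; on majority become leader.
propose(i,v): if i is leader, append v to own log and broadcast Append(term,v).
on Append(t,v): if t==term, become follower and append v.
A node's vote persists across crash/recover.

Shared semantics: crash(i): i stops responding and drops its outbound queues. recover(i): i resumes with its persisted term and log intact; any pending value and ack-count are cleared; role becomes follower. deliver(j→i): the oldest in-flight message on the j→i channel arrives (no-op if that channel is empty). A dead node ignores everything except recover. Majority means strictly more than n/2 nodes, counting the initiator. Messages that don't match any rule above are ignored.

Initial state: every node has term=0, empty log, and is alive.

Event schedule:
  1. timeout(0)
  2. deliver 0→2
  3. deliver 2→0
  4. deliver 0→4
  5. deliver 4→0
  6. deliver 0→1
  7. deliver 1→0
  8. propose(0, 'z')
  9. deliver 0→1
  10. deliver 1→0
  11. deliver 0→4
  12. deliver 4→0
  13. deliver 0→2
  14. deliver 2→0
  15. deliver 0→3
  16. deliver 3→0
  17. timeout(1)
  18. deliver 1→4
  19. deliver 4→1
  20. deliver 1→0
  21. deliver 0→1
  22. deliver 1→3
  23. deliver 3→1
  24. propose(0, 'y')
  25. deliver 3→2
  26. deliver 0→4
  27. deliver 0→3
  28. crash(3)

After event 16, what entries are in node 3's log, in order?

empty

e1 timeout(0): 0[cand,t=1,-]
e2 deliver 0→2: 2[foll,t=1,-]
e3 deliver 2→0: ·
e4 deliver 0→4: 4[foll,t=1,-]
e5 deliver 4→0: 0[lead,t=1,-]
e6 deliver 0→1: 1[foll,t=1,-]
e7 deliver 1→0: ·
e8 propose(0,'z'): 0[lead,t=1,z]
e9 deliver 0→1: 1[foll,t=1,z]
e10 deliver 1→0: ·
e11 deliver 0→4: 4[foll,t=1,z]
e12 deliver 4→0: ·
e13 deliver 0→2: 2[foll,t=1,z]
e14 deliver 2→0: ·
e15 deliver 0→3: 3[foll,t=1,-]
e16 deliver 3→0: ·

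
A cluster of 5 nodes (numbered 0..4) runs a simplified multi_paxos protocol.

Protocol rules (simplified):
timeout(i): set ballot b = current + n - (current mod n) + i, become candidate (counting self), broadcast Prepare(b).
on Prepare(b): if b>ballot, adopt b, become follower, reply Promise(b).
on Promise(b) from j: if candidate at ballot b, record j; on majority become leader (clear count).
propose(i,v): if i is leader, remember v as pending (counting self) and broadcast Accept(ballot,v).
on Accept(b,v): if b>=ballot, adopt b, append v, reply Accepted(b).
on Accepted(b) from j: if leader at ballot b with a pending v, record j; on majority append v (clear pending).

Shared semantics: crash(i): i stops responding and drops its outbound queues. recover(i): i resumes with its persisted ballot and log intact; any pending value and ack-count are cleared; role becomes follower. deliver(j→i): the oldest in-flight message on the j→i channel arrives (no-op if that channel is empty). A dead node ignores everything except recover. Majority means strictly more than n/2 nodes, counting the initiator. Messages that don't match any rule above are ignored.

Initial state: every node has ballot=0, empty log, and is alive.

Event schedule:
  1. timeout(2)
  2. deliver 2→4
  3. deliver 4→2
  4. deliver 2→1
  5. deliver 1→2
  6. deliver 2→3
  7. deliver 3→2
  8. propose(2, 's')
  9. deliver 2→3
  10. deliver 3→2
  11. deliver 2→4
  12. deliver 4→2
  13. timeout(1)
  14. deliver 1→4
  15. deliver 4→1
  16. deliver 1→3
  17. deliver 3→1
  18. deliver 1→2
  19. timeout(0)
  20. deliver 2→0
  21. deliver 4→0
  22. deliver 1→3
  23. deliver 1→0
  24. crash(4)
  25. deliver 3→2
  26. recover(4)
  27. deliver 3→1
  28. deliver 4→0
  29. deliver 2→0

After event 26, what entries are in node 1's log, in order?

empty

1. timeout(2):  <2:cand b7 ->
2. deliver 2→4:  <4:foll b7 ->
3. deliver 4→2:  nop
4. deliver 2→1:  <1:foll b7 ->
5. deliver 1→2:  <2:lead b7 ->
6. deliver 2→3:  <3:foll b7 ->
7. deliver 3→2:  nop
8. propose(2,'s'):  nop
9. deliver 2→3:  <3:foll b7 s>
10. deliver 3→2:  nop
11. deliver 2→4:  <4:foll b7 s>
12. deliver 4→2:  <2:lead b7 s>
13. timeout(1):  <1:cand b11 ->
14. deliver 1→4:  <4:foll b11 s>
15. deliver 4→1:  nop
16. deliver 1→3:  <3:foll b11 s>
17. deliver 3→1:  <1:lead b11 ->
18. deliver 1→2:  <2:foll b11 s>
19. timeout(0):  <0:cand b5 ->
20. deliver 2→0:  <0:foll b7 ->
21. deliver 4→0:  nop
22. deliver 1→3:  nop
23. deliver 1→0:  <0:foll b11 ->
24. crash(4):  <4:✗foll b11 s>
25. deliver 3→2:  nop
26. recover(4):  <4:foll b11 s>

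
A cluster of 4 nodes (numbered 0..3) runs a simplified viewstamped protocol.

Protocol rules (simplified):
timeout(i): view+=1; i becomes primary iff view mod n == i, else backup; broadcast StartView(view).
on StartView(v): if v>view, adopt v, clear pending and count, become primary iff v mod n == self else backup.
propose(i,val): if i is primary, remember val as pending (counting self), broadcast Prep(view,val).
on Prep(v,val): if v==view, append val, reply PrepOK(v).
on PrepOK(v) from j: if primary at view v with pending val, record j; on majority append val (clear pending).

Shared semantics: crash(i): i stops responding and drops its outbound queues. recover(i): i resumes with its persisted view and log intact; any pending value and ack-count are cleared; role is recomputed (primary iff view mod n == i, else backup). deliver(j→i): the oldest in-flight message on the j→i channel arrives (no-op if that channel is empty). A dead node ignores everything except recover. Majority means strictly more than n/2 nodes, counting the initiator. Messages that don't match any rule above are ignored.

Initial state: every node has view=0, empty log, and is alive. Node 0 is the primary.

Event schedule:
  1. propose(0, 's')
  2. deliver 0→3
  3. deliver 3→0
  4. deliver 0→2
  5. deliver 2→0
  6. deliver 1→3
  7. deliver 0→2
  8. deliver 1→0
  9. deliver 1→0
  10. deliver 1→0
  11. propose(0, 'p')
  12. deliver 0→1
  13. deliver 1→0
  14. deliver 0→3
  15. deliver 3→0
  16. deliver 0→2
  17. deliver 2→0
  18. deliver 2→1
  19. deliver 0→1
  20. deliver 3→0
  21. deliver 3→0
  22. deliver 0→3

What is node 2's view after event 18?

0

1. propose(0,'s'):  nop
2. deliver 0→3:  <3:back v0 s>
3. deliver 3→0:  nop
4. deliver 0→2:  <2:back v0 s>
5. deliver 2→0:  <0:prim v0 s>
6. deliver 1→3:  nop
7. deliver 0→2:  nop
8. deliver 1→0:  nop
9. deliver 1→0:  nop
10. deliver 1→0:  nop
11. propose(0,'p'):  nop
12. deliver 0→1:  <1:back v0 s>
13. deliver 1→0:  nop
14. deliver 0→3:  <3:back v0 s,p>
15. deliver 3→0:  <0:prim v0 s,p>
16. deliver 0→2:  <2:back v0 s,p>
17. deliver 2→0:  nop
18. deliver 2→1:  nop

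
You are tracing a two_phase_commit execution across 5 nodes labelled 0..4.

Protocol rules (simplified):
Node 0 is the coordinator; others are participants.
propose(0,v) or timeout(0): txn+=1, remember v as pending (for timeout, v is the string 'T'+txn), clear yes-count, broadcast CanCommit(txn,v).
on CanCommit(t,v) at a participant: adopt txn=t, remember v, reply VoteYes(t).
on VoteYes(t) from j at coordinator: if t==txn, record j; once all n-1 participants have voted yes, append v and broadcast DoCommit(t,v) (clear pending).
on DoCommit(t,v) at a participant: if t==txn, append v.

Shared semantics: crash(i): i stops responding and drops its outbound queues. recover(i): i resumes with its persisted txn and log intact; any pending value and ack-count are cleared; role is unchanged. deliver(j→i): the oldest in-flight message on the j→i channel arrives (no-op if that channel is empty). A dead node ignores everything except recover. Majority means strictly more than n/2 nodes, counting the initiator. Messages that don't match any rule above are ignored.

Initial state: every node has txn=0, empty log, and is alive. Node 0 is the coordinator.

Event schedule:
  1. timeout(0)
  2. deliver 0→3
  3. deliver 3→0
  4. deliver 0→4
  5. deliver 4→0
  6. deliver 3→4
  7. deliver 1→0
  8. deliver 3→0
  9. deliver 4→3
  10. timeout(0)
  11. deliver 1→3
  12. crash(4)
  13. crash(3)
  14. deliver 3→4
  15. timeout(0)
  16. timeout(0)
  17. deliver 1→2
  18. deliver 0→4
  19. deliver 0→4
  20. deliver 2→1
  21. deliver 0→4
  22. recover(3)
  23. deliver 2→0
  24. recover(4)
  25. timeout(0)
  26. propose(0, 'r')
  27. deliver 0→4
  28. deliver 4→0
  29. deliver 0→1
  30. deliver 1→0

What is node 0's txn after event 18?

4

after 1 — timeout(0): n0:coor/t1/[-]
after 2 — deliver 0→3: n3:part/t1/[-]
after 3 — deliver 3→0: ·
after 4 — deliver 0→4: n4:part/t1/[-]
after 5 — deliver 4→0: ·
after 6 — deliver 3→4: ·
after 7 — deliver 1→0: ·
after 8 — deliver 3→0: ·
after 9 — deliver 4→3: ·
after 10 — timeout(0): n0:coor/t2/[-]
after 11 — deliver 1→3: ·
after 12 — crash(4): n4:✗part/t1/[-]
after 13 — crash(3): n3:✗part/t1/[-]
after 14 — deliver 3→4: ·
after 15 — timeout(0): n0:coor/t3/[-]
after 16 — timeout(0): n0:coor/t4/[-]
after 17 — deliver 1→2: ·
after 18 — deliver 0→4: ·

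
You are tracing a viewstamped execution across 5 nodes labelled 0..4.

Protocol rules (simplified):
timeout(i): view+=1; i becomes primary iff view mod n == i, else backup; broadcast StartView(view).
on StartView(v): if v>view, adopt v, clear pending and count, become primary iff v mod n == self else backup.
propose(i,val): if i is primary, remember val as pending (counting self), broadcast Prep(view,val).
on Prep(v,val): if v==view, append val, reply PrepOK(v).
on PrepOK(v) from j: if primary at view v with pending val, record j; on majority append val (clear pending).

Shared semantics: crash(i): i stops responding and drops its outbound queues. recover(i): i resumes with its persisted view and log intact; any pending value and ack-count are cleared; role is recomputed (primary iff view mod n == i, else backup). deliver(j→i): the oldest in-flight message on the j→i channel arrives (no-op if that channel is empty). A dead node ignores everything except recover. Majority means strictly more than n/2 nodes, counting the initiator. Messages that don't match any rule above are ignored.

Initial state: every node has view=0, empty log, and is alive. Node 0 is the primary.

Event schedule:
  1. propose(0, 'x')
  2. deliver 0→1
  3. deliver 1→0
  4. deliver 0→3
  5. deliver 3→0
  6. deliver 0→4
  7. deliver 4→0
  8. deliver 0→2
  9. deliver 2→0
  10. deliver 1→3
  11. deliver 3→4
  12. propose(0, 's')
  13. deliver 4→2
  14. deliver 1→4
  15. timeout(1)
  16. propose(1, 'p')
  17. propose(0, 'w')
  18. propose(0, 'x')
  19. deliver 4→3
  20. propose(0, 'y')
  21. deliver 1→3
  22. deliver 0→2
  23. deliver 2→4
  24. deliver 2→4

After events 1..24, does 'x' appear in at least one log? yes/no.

after 1 — propose(0,'x'): ·
after 2 — deliver 0→1: n1:back/v0/[x]
after 3 — deliver 1→0: ·
after 4 — deliver 0→3: n3:back/v0/[x]
after 5 — deliver 3→0: n0:prim/v0/[x]
after 6 — deliver 0→4: n4:back/v0/[x]
after 7 — deliver 4→0: ·
after 8 — deliver 0→2: n2:back/v0/[x]
after 9 — deliver 2→0: ·
after 10 — deliver 1→3: ·
after 11 — deliver 3→4: ·
after 12 — propose(0,'s'): ·
after 13 — deliver 4→2: ·
after 14 — deliver 1→4: ·
after 15 — timeout(1): n1:prim/v1/[x]
after 16 — propose(1,'p'): ·
after 17 — propose(0,'w'): ·
after 18 — propose(0,'x'): ·
after 19 — deliver 4→3: ·
after 20 — propose(0,'y'): ·
after 21 — deliver 1→3: n3:back/v1/[x]
after 22 — deliver 0→2: n2:back/v0/[x,s]
after 23 — deliver 2→4: ·
after 24 — deliver 2→4: ·

yes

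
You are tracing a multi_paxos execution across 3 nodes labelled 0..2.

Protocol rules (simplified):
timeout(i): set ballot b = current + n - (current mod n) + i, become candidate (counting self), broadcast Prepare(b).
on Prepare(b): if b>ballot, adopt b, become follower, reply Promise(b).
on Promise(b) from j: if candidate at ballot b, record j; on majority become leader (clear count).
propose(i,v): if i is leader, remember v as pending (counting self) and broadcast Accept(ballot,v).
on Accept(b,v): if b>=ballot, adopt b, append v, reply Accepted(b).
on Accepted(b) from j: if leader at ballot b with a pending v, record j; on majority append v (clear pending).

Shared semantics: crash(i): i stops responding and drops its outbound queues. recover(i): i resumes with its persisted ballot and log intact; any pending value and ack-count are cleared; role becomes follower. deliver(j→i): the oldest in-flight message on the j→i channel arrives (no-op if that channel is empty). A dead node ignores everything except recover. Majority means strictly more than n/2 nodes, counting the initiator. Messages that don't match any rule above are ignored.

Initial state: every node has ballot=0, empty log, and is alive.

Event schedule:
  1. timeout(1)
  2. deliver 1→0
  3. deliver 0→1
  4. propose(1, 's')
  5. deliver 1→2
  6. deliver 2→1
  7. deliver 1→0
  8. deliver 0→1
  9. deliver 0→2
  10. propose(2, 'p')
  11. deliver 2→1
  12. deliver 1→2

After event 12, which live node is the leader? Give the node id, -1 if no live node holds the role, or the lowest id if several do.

[1] timeout(1) → N1(cand b4 [-])
[2] deliver 1→0 → N0(foll b4 [-])
[3] deliver 0→1 → N1(lead b4 [-])
[4] propose(1,'s') → ∅
[5] deliver 1→2 → N2(foll b4 [-])
[6] deliver 2→1 → ∅
[7] deliver 1→0 → N0(foll b4 [s])
[8] deliver 0→1 → N1(lead b4 [s])
[9] deliver 0→2 → ∅
[10] propose(2,'p') → ∅
[11] deliver 2→1 → ∅
[12] deliver 1→2 → N2(foll b4 [s])

1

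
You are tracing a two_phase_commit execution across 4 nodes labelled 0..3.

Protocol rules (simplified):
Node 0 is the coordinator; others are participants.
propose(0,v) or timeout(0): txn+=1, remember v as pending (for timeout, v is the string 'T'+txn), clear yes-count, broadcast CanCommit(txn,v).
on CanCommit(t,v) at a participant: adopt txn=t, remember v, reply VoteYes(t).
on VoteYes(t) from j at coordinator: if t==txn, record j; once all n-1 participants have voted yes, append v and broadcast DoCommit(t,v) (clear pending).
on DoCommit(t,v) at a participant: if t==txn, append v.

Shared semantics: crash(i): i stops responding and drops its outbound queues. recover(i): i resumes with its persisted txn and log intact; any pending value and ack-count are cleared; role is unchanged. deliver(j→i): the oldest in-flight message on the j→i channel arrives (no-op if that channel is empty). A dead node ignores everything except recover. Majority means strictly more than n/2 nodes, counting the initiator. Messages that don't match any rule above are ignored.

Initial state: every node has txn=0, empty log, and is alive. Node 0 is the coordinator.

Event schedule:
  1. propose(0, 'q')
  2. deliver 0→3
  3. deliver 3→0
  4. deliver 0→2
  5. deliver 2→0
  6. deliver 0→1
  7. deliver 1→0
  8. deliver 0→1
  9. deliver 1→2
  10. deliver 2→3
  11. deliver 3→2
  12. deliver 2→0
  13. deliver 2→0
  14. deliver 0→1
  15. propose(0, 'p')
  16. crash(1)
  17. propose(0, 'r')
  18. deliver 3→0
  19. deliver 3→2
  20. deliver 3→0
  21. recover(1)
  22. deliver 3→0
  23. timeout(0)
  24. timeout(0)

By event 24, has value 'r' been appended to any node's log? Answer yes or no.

no

step 1 propose(0,'q'): 0={coor,t=1,log=-}
step 2 deliver 0→3: 3={part,t=1,log=-}
step 3 deliver 3→0: —
step 4 deliver 0→2: 2={part,t=1,log=-}
step 5 deliver 2→0: —
step 6 deliver 0→1: 1={part,t=1,log=-}
step 7 deliver 1→0: 0={coor,t=1,log=q}
step 8 deliver 0→1: 1={part,t=1,log=q}
step 9 deliver 1→2: —
step 10 deliver 2→3: —
step 11 deliver 3→2: —
step 12 deliver 2→0: —
step 13 deliver 2→0: —
step 14 deliver 0→1: —
step 15 propose(0,'p'): 0={coor,t=2,log=q}
step 16 crash(1): 1={✗part,t=1,log=q}
step 17 propose(0,'r'): 0={coor,t=3,log=q}
step 18 deliver 3→0: —
step 19 deliver 3→2: —
step 20 deliver 3→0: —
step 21 recover(1): 1={part,t=1,log=q}
step 22 deliver 3→0: —
step 23 timeout(0): 0={coor,t=4,log=q}
step 24 timeout(0): 0={coor,t=5,log=q}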